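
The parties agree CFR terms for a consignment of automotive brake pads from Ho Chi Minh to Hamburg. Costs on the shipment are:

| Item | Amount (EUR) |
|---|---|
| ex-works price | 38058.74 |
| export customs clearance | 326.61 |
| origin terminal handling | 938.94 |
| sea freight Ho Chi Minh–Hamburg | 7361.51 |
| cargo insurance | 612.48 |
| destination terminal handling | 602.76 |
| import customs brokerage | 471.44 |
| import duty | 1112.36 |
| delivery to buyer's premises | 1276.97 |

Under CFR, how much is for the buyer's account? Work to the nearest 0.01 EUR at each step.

Buyer's account: EUR 4076.01

CFR: the seller pays costs through ocean freight to the destination port, but not insurance.
Seller's account: goods 38058.74 + export clearance 326.61 + origin terminal 938.94 + freight 7361.51 = 46685.80
Buyer's account: insurance 612.48 + destination terminal 602.76 + brokerage 471.44 + duty 1112.36 + delivery 1276.97 = 4076.01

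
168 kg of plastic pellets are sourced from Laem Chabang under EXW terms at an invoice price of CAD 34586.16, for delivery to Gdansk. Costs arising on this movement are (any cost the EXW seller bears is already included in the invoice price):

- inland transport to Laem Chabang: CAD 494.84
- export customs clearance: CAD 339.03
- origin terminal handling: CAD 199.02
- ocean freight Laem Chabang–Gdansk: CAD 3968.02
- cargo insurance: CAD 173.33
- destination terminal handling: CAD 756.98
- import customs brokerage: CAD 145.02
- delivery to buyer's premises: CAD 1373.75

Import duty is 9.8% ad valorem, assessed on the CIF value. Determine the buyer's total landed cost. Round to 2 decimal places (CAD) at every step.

Total landed cost: CAD 45932.67

EXW: the seller makes goods available at their premises; the buyer bears all onward costs.
CIF value = EXW price + inland to port + export clearance + origin terminal + freight + insurance = 34586.16 + 494.84 + 339.03 + 199.02 + 3968.02 + 173.33 = 39760.40
Import duty = 39760.40 × 9.8% = 3896.52
Buyer bears: inland to port 494.84 + export clearance 339.03 + origin terminal 199.02 + freight 3968.02 + insurance 173.33 + destination terminal 756.98 + brokerage 145.02 + delivery 1373.75 + duty 3896.52 = 11346.51
Landed cost = invoice 34586.16 + 11346.51 = 45932.67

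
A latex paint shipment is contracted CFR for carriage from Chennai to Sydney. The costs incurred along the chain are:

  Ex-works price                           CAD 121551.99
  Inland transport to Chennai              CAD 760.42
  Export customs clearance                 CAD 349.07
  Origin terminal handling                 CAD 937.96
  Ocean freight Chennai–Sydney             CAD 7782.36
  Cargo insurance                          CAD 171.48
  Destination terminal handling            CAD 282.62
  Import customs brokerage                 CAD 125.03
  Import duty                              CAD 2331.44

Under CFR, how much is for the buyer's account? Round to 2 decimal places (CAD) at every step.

Buyer's account: CAD 2910.57

CFR: the seller pays costs through ocean freight to the destination port, but not insurance.
Seller's account: goods 121551.99 + inland to port 760.42 + export clearance 349.07 + origin terminal 937.96 + freight 7782.36 = 131381.80
Buyer's account: insurance 171.48 + destination terminal 282.62 + brokerage 125.03 + duty 2331.44 = 2910.57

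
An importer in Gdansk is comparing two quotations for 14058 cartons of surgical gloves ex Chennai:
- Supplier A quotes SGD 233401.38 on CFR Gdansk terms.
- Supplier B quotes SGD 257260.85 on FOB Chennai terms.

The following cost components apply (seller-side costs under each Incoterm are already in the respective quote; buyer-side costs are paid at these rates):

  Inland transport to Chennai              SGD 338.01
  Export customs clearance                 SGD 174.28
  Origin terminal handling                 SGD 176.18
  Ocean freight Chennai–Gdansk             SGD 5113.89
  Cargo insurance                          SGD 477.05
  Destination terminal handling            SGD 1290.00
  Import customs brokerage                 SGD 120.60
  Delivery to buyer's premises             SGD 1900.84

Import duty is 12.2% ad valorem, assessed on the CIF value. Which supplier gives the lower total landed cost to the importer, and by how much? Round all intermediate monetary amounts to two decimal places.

Supplier A (CFR):
CIF value = CFR price + insurance = 233401.38 + 477.05 = 233878.43
Import duty = 233878.43 × 12.2% = 28533.17
Buyer bears (A): 477.05 + 1290.00 + 120.60 + 1900.84 = 3788.49
Landed cost (A) = invoice 233401.38 + 3788.49 + duty 28533.17 = 265723.04
Supplier B (FOB):
CIF value = FOB price + freight + insurance = 257260.85 + 5113.89 + 477.05 = 262851.79
Import duty = 262851.79 × 12.2% = 32067.92
Buyer bears (B): 5113.89 + 477.05 + 1290.00 + 120.60 + 1900.84 = 8902.38
Landed cost (B) = invoice 257260.85 + 8902.38 + duty 32067.92 = 298231.15
Difference = |265723.04 − 298231.15| = 32508.11

Supplier A is cheaper by SGD 32508.11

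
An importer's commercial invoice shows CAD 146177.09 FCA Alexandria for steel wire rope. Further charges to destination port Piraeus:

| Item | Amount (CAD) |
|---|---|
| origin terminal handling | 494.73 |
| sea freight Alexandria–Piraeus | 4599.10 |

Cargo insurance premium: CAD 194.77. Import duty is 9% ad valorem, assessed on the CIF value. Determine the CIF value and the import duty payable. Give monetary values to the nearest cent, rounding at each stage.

CIF = FCA price + pre-shipment costs + freight + insurance
CIF = 146177.09 + 494.73 + 4599.10 + 194.77 = 151465.69
Import duty = 151465.69 × 9% = 13631.91

CIF value: CAD 151465.69; import duty: CAD 13631.91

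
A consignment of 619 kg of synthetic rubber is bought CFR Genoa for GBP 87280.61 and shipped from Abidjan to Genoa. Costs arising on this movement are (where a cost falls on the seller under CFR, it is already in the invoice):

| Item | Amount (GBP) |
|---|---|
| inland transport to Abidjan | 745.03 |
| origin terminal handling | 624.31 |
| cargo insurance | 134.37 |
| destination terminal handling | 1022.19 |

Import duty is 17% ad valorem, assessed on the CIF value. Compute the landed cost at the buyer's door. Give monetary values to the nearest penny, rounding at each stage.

CFR: the seller pays costs through ocean freight to the destination port, but not insurance.
Already in the invoice (seller's account under CFR): inland to port, origin terminal — exclude.
CIF value = CFR price + insurance = 87280.61 + 134.37 = 87414.98
Import duty = 87414.98 × 17% = 14860.55
Buyer bears: insurance 134.37 + destination terminal 1022.19 + duty 14860.55 = 16017.11
Landed cost = invoice 87280.61 + 16017.11 = 103297.72

Total landed cost: GBP 103297.72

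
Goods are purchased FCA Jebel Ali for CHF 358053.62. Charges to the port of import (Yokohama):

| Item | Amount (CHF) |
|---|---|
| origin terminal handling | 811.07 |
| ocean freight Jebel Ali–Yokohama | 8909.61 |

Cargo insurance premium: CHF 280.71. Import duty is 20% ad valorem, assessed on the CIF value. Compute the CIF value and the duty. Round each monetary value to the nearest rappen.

CIF = FCA price + pre-shipment costs + freight + insurance
CIF = 358053.62 + 811.07 + 8909.61 + 280.71 = 368055.01
Import duty = 368055.01 × 20% = 73611.00

CIF value: CHF 368055.01; import duty: CHF 73611.00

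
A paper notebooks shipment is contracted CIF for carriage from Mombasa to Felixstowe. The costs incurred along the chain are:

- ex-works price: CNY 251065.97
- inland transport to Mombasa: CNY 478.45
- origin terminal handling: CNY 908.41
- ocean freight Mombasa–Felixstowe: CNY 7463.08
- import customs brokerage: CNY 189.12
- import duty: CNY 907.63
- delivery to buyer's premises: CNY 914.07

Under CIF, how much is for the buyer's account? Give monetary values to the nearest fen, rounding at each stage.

CIF: the seller pays costs through ocean freight and marine insurance to the destination port.
Seller's account: goods 251065.97 + inland to port 478.45 + origin terminal 908.41 + freight 7463.08 = 259915.91
Buyer's account: brokerage 189.12 + duty 907.63 + delivery 914.07 = 2010.82

Buyer's account: CNY 2010.82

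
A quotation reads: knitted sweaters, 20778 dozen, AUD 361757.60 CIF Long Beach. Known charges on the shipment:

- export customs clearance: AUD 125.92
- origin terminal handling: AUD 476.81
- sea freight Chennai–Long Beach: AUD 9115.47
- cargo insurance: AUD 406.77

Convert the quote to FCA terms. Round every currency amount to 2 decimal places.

FCA price: AUD 351758.55

Not relevant to the conversion: export clearance — on the seller under both CIF and FCA; already in the CIF price and stays in the FCA price.
From CIF to FCA, the seller no longer bears: origin terminal, freight, insurance.
FCA price = 361757.60 − 476.81 − 9115.47 − 406.77 = 351758.55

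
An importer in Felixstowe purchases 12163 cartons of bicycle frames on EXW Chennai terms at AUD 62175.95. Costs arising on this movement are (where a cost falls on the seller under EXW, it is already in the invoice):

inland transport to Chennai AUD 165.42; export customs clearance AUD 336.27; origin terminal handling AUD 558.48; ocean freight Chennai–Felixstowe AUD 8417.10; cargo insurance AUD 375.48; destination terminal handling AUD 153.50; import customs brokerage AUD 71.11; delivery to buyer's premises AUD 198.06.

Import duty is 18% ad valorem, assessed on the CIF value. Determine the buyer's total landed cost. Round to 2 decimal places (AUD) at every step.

Total landed cost: AUD 85416.54

EXW: the seller makes goods available at their premises; the buyer bears all onward costs.
CIF value = EXW price + inland to port + export clearance + origin terminal + freight + insurance = 62175.95 + 165.42 + 336.27 + 558.48 + 8417.10 + 375.48 = 72028.70
Import duty = 72028.70 × 18% = 12965.17
Buyer bears: inland to port 165.42 + export clearance 336.27 + origin terminal 558.48 + freight 8417.10 + insurance 375.48 + destination terminal 153.50 + brokerage 71.11 + delivery 198.06 + duty 12965.17 = 23240.59
Landed cost = invoice 62175.95 + 23240.59 = 85416.54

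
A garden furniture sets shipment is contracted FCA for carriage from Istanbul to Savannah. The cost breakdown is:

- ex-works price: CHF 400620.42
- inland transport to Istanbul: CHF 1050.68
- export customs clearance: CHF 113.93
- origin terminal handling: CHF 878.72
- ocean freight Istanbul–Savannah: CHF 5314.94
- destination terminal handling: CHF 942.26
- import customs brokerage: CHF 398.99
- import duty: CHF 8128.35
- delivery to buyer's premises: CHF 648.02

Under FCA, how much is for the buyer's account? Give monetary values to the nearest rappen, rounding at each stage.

FCA: the seller delivers export-cleared goods to the carrier; the buyer bears costs from that point.
Seller's account: goods 400620.42 + inland to port 1050.68 + export clearance 113.93 = 401785.03
Buyer's account: origin terminal 878.72 + freight 5314.94 + destination terminal 942.26 + brokerage 398.99 + duty 8128.35 + delivery 648.02 = 16311.28

Buyer's account: CHF 16311.28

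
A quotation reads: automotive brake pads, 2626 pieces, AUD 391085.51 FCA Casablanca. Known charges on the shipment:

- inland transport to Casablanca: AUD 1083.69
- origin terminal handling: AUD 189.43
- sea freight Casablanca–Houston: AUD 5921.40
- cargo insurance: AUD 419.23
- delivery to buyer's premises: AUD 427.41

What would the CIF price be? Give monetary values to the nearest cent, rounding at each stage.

Not relevant to the conversion: inland to port — on the seller under both FCA and CIF; already in the FCA price and stays in the CIF price. delivery — on the buyer under both terms; not part of either seller's price.
From FCA to CIF, the seller additionally bears: origin terminal, freight, insurance.
CIF price = 391085.51 + 189.43 + 5921.40 + 419.23 = 397615.57

CIF price: AUD 397615.57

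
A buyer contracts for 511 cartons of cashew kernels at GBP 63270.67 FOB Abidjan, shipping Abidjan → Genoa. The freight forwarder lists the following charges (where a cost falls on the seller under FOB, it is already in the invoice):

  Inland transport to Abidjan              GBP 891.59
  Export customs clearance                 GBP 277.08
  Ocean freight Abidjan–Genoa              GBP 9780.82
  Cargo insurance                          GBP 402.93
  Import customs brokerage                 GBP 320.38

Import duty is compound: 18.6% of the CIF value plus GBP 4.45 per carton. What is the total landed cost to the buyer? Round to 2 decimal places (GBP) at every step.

Total landed cost: GBP 89711.27

FOB: the seller bears costs until goods are on board at the origin port; the buyer bears freight, insurance and all costs thereafter.
Already in the invoice (seller's account under FOB): inland to port, export clearance — exclude.
CIF value = FOB price + freight + insurance = 63270.67 + 9780.82 + 402.93 = 73454.42
Ad valorem component: 73454.42 × 18.6% = 13662.52
Specific component: 511 × 4.45 = 2273.95
Import duty = 13662.52 + 2273.95 = 15936.47
Buyer bears: freight 9780.82 + insurance 402.93 + brokerage 320.38 + duty 15936.47 = 26440.60
Landed cost = invoice 63270.67 + 26440.60 = 89711.27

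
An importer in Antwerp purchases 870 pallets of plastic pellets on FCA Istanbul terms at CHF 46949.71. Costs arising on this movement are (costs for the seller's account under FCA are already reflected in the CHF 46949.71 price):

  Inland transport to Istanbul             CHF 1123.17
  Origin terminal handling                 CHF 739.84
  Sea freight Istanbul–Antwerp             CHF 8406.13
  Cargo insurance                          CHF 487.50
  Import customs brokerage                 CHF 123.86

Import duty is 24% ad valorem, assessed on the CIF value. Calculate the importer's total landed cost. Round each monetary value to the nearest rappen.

FCA: the seller delivers export-cleared goods to the carrier; the buyer bears costs from that point.
Already in the invoice (seller's account under FCA): inland to port — exclude.
CIF value = FCA price + origin terminal + freight + insurance = 46949.71 + 739.84 + 8406.13 + 487.50 = 56583.18
Import duty = 56583.18 × 24% = 13579.96
Buyer bears: origin terminal 739.84 + freight 8406.13 + insurance 487.50 + brokerage 123.86 + duty 13579.96 = 23337.29
Landed cost = invoice 46949.71 + 23337.29 = 70287.00

Total landed cost: CHF 70287.00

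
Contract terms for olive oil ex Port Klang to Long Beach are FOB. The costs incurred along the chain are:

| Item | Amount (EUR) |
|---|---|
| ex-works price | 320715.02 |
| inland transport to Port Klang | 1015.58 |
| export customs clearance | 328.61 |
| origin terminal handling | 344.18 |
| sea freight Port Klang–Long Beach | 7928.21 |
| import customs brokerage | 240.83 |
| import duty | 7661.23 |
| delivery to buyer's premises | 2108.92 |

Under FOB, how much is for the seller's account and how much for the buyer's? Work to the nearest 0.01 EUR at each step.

FOB: the seller bears costs until goods are on board at the origin port; the buyer bears freight, insurance and all costs thereafter.
Seller's account: goods 320715.02 + inland to port 1015.58 + export clearance 328.61 + origin terminal 344.18 = 322403.39
Buyer's account: freight 7928.21 + brokerage 240.83 + duty 7661.23 + delivery 2108.92 = 17939.19

Seller: EUR 322403.39; buyer: EUR 17939.19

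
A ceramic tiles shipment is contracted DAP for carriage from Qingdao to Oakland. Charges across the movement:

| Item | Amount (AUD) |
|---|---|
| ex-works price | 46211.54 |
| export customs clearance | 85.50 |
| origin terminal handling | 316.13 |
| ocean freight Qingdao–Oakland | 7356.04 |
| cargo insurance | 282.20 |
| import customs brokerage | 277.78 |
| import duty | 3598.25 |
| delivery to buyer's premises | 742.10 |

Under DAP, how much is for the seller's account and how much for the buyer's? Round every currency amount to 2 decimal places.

DAP: the seller bears all costs to the named destination except import duty and clearance.
Seller's account: goods 46211.54 + export clearance 85.50 + origin terminal 316.13 + freight 7356.04 + insurance 282.20 + delivery 742.10 = 54993.51
Buyer's account: brokerage 277.78 + duty 3598.25 = 3876.03

Seller: AUD 54993.51; buyer: AUD 3876.03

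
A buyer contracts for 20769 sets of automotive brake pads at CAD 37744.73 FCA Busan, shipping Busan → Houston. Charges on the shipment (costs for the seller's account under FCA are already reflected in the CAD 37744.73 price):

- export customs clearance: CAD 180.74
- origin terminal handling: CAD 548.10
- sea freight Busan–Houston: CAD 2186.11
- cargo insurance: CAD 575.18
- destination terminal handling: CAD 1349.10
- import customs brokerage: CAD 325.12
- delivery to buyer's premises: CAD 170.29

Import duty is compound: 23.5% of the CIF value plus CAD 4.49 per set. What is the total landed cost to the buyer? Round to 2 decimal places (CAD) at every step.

FCA: the seller delivers export-cleared goods to the carrier; the buyer bears costs from that point.
Already in the invoice (seller's account under FCA): export clearance — exclude.
CIF value = FCA price + origin terminal + freight + insurance = 37744.73 + 548.10 + 2186.11 + 575.18 = 41054.12
Ad valorem component: 41054.12 × 23.5% = 9647.72
Specific component: 20769 × 4.49 = 93252.81
Import duty = 9647.72 + 93252.81 = 102900.53
Buyer bears: origin terminal 548.10 + freight 2186.11 + insurance 575.18 + destination terminal 1349.10 + brokerage 325.12 + delivery 170.29 + duty 102900.53 = 108054.43
Landed cost = invoice 37744.73 + 108054.43 = 145799.16

Total landed cost: CAD 145799.16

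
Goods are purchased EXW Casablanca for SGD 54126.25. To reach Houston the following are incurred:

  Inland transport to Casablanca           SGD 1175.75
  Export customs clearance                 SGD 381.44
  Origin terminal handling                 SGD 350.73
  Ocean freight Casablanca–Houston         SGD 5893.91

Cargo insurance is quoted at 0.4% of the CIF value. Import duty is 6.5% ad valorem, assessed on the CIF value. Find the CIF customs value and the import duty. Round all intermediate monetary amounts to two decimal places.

CIF value: SGD 62176.79; import duty: SGD 4041.49

Let C be the CIF value. C = EXW price + pre-shipment costs + freight + 0.4% × C
C − 0.4% × C = 54126.25 + 1175.75 + 381.44 + 350.73 + 5893.91
0.996 × C = 61928.08
C = 61928.08 / 0.996 = 62176.79
Insurance premium = 0.4% × 62176.79 = 248.71
Import duty = 62176.79 × 6.5% = 4041.49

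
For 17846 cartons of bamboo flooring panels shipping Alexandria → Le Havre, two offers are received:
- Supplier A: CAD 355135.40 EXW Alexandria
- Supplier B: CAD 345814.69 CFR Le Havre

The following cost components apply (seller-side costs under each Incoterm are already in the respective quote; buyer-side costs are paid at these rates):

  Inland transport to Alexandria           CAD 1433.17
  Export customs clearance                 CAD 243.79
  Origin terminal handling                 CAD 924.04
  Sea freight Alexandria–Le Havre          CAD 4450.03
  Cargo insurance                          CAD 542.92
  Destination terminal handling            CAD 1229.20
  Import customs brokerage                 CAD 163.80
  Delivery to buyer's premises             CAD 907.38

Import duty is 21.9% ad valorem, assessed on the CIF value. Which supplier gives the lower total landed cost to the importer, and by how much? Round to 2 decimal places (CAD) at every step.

Supplier B is cheaper by CAD 19957.15

Supplier A (EXW):
CIF value = EXW price + inland to port + export clearance + origin terminal + freight + insurance = 355135.40 + 1433.17 + 243.79 + 924.04 + 4450.03 + 542.92 = 362729.35
Import duty = 362729.35 × 21.9% = 79437.73
Buyer bears (A): 1433.17 + 243.79 + 924.04 + 4450.03 + 542.92 + 1229.20 + 163.80 + 907.38 = 9894.33
Landed cost (A) = invoice 355135.40 + 9894.33 + duty 79437.73 = 444467.46
Supplier B (CFR):
CIF value = CFR price + insurance = 345814.69 + 542.92 = 346357.61
Import duty = 346357.61 × 21.9% = 75852.32
Buyer bears (B): 542.92 + 1229.20 + 163.80 + 907.38 = 2843.30
Landed cost (B) = invoice 345814.69 + 2843.30 + duty 75852.32 = 424510.31
Difference = |444467.46 − 424510.31| = 19957.15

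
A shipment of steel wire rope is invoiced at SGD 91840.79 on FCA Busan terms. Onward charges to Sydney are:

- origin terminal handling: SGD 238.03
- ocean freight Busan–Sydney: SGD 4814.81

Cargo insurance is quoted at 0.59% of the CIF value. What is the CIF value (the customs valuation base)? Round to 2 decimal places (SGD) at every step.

Let C be the CIF value. C = FCA price + pre-shipment costs + freight + 0.59% × C
C − 0.59% × C = 91840.79 + 238.03 + 4814.81
0.9941 × C = 96893.63
C = 96893.63 / 0.9941 = 97468.70
Insurance premium = 0.59% × 97468.70 = 575.07

CIF value: SGD 97468.70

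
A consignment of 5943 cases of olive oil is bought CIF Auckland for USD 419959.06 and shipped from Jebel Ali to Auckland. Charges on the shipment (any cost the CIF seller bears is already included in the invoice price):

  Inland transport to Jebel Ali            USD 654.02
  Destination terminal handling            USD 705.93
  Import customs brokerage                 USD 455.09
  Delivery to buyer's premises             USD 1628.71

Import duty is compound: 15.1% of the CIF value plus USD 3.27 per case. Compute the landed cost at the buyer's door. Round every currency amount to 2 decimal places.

Total landed cost: USD 505596.22

CIF: the seller pays costs through ocean freight and marine insurance to the destination port.
Already in the invoice (seller's account under CIF): inland to port — exclude.
The CIF price already equals the CIF value: 419959.06
Ad valorem component: 419959.06 × 15.1% = 63413.82
Specific component: 5943 × 3.27 = 19433.61
Import duty = 63413.82 + 19433.61 = 82847.43
Buyer bears: destination terminal 705.93 + brokerage 455.09 + delivery 1628.71 + duty 82847.43 = 85637.16
Landed cost = invoice 419959.06 + 85637.16 = 505596.22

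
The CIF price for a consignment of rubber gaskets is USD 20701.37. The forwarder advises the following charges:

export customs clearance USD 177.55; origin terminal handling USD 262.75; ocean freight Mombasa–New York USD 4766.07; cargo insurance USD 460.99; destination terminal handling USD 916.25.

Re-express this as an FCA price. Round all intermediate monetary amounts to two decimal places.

Not relevant to the conversion: export clearance — on the seller under both CIF and FCA; already in the CIF price and stays in the FCA price. destination terminal — on the buyer under both terms; not part of either seller's price.
From CIF to FCA, the seller no longer bears: origin terminal, freight, insurance.
FCA price = 20701.37 − 262.75 − 4766.07 − 460.99 = 15211.56

FCA price: USD 15211.56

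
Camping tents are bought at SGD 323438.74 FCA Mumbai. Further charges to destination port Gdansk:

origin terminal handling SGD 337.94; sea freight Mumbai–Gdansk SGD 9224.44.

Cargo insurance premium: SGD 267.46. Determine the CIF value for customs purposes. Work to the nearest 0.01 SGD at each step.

CIF value: SGD 333268.58

CIF = FCA price + pre-shipment costs + freight + insurance
CIF = 323438.74 + 337.94 + 9224.44 + 267.46 = 333268.58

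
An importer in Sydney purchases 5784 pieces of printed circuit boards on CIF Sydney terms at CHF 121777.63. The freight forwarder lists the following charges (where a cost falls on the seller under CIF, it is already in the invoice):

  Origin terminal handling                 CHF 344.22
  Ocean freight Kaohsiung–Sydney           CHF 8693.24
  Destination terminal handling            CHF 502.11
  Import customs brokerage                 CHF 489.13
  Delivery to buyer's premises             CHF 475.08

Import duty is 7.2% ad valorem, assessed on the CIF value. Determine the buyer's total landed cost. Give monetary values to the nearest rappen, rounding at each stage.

CIF: the seller pays costs through ocean freight and marine insurance to the destination port.
Already in the invoice (seller's account under CIF): origin terminal, freight — exclude.
The CIF price already equals the CIF value: 121777.63
Import duty = 121777.63 × 7.2% = 8767.99
Buyer bears: destination terminal 502.11 + brokerage 489.13 + delivery 475.08 + duty 8767.99 = 10234.31
Landed cost = invoice 121777.63 + 10234.31 = 132011.94

Total landed cost: CHF 132011.94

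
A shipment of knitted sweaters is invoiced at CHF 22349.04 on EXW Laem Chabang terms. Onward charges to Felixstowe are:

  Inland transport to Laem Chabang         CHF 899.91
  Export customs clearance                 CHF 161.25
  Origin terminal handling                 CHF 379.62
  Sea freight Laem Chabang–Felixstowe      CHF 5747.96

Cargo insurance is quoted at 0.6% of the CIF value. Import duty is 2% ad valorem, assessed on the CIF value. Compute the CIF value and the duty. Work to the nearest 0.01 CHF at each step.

CIF value: CHF 29716.08; import duty: CHF 594.32

Let C be the CIF value. C = EXW price + pre-shipment costs + freight + 0.6% × C
C − 0.6% × C = 22349.04 + 899.91 + 161.25 + 379.62 + 5747.96
0.994 × C = 29537.78
C = 29537.78 / 0.994 = 29716.08
Insurance premium = 0.6% × 29716.08 = 178.30
Import duty = 29716.08 × 2% = 594.32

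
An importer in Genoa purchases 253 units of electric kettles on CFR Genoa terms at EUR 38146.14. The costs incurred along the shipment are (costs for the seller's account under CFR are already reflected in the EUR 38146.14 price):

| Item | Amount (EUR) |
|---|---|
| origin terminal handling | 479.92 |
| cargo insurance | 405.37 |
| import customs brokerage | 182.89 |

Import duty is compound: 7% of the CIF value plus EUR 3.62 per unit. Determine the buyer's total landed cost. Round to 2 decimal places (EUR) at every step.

CFR: the seller pays costs through ocean freight to the destination port, but not insurance.
Already in the invoice (seller's account under CFR): origin terminal — exclude.
CIF value = CFR price + insurance = 38146.14 + 405.37 = 38551.51
Ad valorem component: 38551.51 × 7% = 2698.61
Specific component: 253 × 3.62 = 915.86
Import duty = 2698.61 + 915.86 = 3614.47
Buyer bears: insurance 405.37 + brokerage 182.89 + duty 3614.47 = 4202.73
Landed cost = invoice 38146.14 + 4202.73 = 42348.87

Total landed cost: EUR 42348.87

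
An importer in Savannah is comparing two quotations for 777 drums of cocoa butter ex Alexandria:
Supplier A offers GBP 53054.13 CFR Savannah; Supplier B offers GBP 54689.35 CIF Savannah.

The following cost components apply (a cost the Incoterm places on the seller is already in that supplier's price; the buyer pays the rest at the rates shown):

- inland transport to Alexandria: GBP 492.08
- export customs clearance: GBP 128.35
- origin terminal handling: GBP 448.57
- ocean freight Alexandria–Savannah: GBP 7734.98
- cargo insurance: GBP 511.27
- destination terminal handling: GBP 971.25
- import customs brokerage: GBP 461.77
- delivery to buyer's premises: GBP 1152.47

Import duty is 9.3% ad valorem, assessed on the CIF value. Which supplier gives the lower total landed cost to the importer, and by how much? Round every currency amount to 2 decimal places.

Supplier A is cheaper by GBP 1228.48

Supplier A (CFR):
CIF value = CFR price + insurance = 53054.13 + 511.27 = 53565.40
Import duty = 53565.40 × 9.3% = 4981.58
Buyer bears (A): 511.27 + 971.25 + 461.77 + 1152.47 = 3096.76
Landed cost (A) = invoice 53054.13 + 3096.76 + duty 4981.58 = 61132.47
Supplier B (CIF):
The CIF price already equals the CIF value: 54689.35
Import duty = 54689.35 × 9.3% = 5086.11
Buyer bears (B): 971.25 + 461.77 + 1152.47 = 2585.49
Landed cost (B) = invoice 54689.35 + 2585.49 + duty 5086.11 = 62360.95
Difference = |61132.47 − 62360.95| = 1228.48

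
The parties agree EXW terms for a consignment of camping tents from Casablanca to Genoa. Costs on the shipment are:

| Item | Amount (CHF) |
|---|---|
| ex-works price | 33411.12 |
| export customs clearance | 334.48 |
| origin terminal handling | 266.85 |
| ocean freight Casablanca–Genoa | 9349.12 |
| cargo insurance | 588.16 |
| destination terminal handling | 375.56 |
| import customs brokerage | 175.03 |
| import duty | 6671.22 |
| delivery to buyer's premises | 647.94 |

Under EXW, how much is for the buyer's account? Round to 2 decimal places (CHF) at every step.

Buyer's account: CHF 18408.36

EXW: the seller makes goods available at their premises; the buyer bears all onward costs.
Seller's account: goods 33411.12 = 33411.12
Buyer's account: export clearance 334.48 + origin terminal 266.85 + freight 9349.12 + insurance 588.16 + destination terminal 375.56 + brokerage 175.03 + duty 6671.22 + delivery 647.94 = 18408.36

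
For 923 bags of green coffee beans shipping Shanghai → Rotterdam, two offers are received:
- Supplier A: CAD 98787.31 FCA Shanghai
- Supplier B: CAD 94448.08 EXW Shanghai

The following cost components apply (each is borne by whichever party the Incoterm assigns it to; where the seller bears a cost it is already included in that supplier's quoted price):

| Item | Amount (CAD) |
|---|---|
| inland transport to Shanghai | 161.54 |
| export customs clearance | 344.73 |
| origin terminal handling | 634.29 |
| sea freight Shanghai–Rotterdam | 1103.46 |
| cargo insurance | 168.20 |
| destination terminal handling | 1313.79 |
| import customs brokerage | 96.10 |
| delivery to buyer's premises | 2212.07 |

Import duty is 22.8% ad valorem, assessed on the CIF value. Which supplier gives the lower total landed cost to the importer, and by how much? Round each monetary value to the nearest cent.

Supplier A (FCA):
CIF value = FCA price + origin terminal + freight + insurance = 98787.31 + 634.29 + 1103.46 + 168.20 = 100693.26
Import duty = 100693.26 × 22.8% = 22958.06
Buyer bears (A): 634.29 + 1103.46 + 168.20 + 1313.79 + 96.10 + 2212.07 = 5527.91
Landed cost (A) = invoice 98787.31 + 5527.91 + duty 22958.06 = 127273.28
Supplier B (EXW):
CIF value = EXW price + inland to port + export clearance + origin terminal + freight + insurance = 94448.08 + 161.54 + 344.73 + 634.29 + 1103.46 + 168.20 = 96860.30
Import duty = 96860.30 × 22.8% = 22084.15
Buyer bears (B): 161.54 + 344.73 + 634.29 + 1103.46 + 168.20 + 1313.79 + 96.10 + 2212.07 = 6034.18
Landed cost (B) = invoice 94448.08 + 6034.18 + duty 22084.15 = 122566.41
Difference = |127273.28 − 122566.41| = 4706.87

Supplier B is cheaper by CAD 4706.87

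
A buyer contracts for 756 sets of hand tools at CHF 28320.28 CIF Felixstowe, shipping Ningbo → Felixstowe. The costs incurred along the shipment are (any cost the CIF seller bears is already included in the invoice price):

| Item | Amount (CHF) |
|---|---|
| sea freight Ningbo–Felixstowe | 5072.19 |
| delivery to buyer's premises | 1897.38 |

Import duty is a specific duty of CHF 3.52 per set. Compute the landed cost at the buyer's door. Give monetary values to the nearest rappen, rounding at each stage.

Total landed cost: CHF 32878.78

CIF: the seller pays costs through ocean freight and marine insurance to the destination port.
Already in the invoice (seller's account under CIF): freight — exclude.
The CIF price already equals the CIF value: 28320.28
Import duty = 756 × 3.52 = 2661.12
Buyer bears: delivery 1897.38 + duty 2661.12 = 4558.50
Landed cost = invoice 28320.28 + 4558.50 = 32878.78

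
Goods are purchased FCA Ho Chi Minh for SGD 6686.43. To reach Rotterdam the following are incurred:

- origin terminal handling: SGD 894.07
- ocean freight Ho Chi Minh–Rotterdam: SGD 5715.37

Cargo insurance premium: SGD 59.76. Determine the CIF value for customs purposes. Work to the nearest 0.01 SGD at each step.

CIF value: SGD 13355.63

CIF = FCA price + pre-shipment costs + freight + insurance
CIF = 6686.43 + 894.07 + 5715.37 + 59.76 = 13355.63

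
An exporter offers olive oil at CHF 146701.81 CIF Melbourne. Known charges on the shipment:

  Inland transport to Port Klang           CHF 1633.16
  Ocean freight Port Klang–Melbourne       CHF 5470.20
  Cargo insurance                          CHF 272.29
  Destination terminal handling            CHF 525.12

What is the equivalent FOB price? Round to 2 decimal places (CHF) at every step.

Not relevant to the conversion: inland to port — on the seller under both CIF and FOB; already in the CIF price and stays in the FOB price. destination terminal — on the buyer under both terms; not part of either seller's price.
From CIF to FOB, the seller no longer bears: freight, insurance.
FOB price = 146701.81 − 5470.20 − 272.29 = 140959.32

FOB price: CHF 140959.32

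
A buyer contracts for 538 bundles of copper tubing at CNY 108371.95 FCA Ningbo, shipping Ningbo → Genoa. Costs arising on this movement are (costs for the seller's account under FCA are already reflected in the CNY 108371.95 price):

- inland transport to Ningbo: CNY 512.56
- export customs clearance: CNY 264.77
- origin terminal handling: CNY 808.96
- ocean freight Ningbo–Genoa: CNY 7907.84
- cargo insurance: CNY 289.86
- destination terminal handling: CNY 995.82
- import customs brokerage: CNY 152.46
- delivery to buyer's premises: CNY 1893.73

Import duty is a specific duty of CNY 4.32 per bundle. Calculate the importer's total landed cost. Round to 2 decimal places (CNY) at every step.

FCA: the seller delivers export-cleared goods to the carrier; the buyer bears costs from that point.
Already in the invoice (seller's account under FCA): inland to port, export clearance — exclude.
CIF value = FCA price + origin terminal + freight + insurance = 108371.95 + 808.96 + 7907.84 + 289.86 = 117378.61
Import duty = 538 × 4.32 = 2324.16
Buyer bears: origin terminal 808.96 + freight 7907.84 + insurance 289.86 + destination terminal 995.82 + brokerage 152.46 + delivery 1893.73 + duty 2324.16 = 14372.83
Landed cost = invoice 108371.95 + 14372.83 = 122744.78

Total landed cost: CNY 122744.78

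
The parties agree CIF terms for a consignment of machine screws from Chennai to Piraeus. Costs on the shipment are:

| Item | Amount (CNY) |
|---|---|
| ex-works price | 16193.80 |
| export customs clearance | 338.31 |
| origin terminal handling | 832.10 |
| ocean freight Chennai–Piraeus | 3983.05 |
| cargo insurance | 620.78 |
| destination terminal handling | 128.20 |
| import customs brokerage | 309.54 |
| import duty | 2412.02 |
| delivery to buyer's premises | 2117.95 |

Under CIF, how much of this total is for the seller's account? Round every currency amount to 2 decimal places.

CIF: the seller pays costs through ocean freight and marine insurance to the destination port.
Seller's account: goods 16193.80 + export clearance 338.31 + origin terminal 832.10 + freight 3983.05 + insurance 620.78 = 21968.04
Buyer's account: destination terminal 128.20 + brokerage 309.54 + duty 2412.02 + delivery 2117.95 = 4967.71

Seller's account: CNY 21968.04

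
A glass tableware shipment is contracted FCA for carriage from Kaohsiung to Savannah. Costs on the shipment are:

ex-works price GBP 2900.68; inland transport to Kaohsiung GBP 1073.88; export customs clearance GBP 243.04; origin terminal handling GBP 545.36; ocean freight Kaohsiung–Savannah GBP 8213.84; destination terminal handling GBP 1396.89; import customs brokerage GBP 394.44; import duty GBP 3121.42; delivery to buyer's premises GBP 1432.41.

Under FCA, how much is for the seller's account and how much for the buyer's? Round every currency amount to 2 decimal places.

Seller: GBP 4217.60; buyer: GBP 15104.36

FCA: the seller delivers export-cleared goods to the carrier; the buyer bears costs from that point.
Seller's account: goods 2900.68 + inland to port 1073.88 + export clearance 243.04 = 4217.60
Buyer's account: origin terminal 545.36 + freight 8213.84 + destination terminal 1396.89 + brokerage 394.44 + duty 3121.42 + delivery 1432.41 = 15104.36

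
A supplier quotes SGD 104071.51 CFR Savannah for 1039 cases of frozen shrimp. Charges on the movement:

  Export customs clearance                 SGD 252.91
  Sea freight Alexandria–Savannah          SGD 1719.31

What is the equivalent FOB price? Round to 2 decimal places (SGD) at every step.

Not relevant to the conversion: export clearance — on the seller under both CFR and FOB; already in the CFR price and stays in the FOB price.
From CFR to FOB, the seller no longer bears: freight.
FOB price = 104071.51 − 1719.31 = 102352.20

FOB price: SGD 102352.20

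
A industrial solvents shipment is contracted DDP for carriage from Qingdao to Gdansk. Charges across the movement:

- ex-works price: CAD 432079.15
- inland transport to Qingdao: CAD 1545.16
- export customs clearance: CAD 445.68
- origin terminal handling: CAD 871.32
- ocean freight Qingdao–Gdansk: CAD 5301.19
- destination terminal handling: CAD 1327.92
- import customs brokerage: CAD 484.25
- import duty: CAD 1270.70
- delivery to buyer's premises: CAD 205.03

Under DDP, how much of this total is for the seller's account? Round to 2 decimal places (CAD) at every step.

Seller's account: CAD 443530.40

DDP: the seller bears all costs including import duty.
Seller's account: goods 432079.15 + inland to port 1545.16 + export clearance 445.68 + origin terminal 871.32 + freight 5301.19 + destination terminal 1327.92 + brokerage 484.25 + duty 1270.70 + delivery 205.03 = 443530.40
Buyer's account: 0.00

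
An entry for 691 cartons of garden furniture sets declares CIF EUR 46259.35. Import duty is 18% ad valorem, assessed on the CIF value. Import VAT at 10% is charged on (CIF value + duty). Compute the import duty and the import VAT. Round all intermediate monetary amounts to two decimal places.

Import duty = 46259.35 × 18% = 8326.68
VAT base = CIF + duty = 46259.35 + 8326.68 = 54586.03
Import VAT = 54586.03 × 10% = 5458.60

Import duty: EUR 8326.68; import VAT: EUR 5458.60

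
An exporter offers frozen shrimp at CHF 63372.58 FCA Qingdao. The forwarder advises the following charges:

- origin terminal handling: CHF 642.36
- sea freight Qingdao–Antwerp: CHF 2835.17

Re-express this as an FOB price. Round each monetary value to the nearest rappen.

FOB price: CHF 64014.94

Not relevant to the conversion: freight — on the buyer under both terms; not part of either seller's price.
From FCA to FOB, the seller additionally bears: origin terminal.
FOB price = 63372.58 + 642.36 = 64014.94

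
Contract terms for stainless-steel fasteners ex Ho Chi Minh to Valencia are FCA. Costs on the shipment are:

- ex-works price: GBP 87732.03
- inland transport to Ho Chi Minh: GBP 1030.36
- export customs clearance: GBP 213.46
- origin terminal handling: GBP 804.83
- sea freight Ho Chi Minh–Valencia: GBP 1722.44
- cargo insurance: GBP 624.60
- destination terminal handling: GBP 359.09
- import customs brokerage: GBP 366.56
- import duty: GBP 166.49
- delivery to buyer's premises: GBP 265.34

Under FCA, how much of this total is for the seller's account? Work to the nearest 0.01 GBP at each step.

FCA: the seller delivers export-cleared goods to the carrier; the buyer bears costs from that point.
Seller's account: goods 87732.03 + inland to port 1030.36 + export clearance 213.46 = 88975.85
Buyer's account: origin terminal 804.83 + freight 1722.44 + insurance 624.60 + destination terminal 359.09 + brokerage 366.56 + duty 166.49 + delivery 265.34 = 4309.35

Seller's account: GBP 88975.85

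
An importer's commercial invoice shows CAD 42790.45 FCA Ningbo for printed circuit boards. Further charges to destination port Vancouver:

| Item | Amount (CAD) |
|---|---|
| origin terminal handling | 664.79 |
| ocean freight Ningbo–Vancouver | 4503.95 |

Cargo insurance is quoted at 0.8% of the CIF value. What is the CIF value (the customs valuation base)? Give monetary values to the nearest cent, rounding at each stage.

Let C be the CIF value. C = FCA price + pre-shipment costs + freight + 0.8% × C
C − 0.8% × C = 42790.45 + 664.79 + 4503.95
0.992 × C = 47959.19
C = 47959.19 / 0.992 = 48345.96
Insurance premium = 0.8% × 48345.96 = 386.77

CIF value: CAD 48345.96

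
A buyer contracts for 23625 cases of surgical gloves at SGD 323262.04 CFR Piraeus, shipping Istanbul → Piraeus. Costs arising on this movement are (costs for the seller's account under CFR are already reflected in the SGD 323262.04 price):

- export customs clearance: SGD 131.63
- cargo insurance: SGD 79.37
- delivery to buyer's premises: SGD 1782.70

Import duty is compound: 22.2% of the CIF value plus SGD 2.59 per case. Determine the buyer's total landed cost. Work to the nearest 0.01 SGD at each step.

CFR: the seller pays costs through ocean freight to the destination port, but not insurance.
Already in the invoice (seller's account under CFR): export clearance — exclude.
CIF value = CFR price + insurance = 323262.04 + 79.37 = 323341.41
Ad valorem component: 323341.41 × 22.2% = 71781.79
Specific component: 23625 × 2.59 = 61188.75
Import duty = 71781.79 + 61188.75 = 132970.54
Buyer bears: insurance 79.37 + delivery 1782.70 + duty 132970.54 = 134832.61
Landed cost = invoice 323262.04 + 134832.61 = 458094.65

Total landed cost: SGD 458094.65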